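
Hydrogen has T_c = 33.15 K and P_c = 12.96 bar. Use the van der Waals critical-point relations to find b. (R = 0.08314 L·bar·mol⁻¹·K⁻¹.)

From T_c = 8a/(27Rb) and P_c = a/(27b²): b = R T_c/(8 P_c).
b = (0.08314)(33.15)/(8×12.96) = 2.7561/103.68 = 0.02658 L/mol

b ≈ 0.02658 L/mol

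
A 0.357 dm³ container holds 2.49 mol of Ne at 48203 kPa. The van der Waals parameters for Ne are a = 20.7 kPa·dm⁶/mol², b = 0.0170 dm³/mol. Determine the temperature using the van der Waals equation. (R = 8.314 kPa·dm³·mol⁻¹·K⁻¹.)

T = (P + a n²/V²)(V − nb)/(nR)
P + a n²/V² = 48203 + (20.7)(2.49)²/(0.357)² = 49210 kPa
V − nb = 0.357 − (2.49)(0.0170) = 0.31467 dm³
T = (49210)(0.31467)/((2.49)(8.314)) = 748.0 K

T ≈ 748.0 K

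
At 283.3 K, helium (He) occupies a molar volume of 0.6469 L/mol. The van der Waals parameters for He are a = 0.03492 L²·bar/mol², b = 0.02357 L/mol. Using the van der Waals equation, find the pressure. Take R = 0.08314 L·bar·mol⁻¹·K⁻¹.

P ≈ 37.70 bar

P = RT/(V_m − b) − a/V_m²
RT/(V_m − b) = (0.08314)(283.3)/(0.6469 − 0.02357) = 23.554/0.62333 = 37.787 bar
a/V_m² = 0.03492/(0.6469)² = 0.083445 bar
P = 37.787 − 0.083445 = 37.70 bar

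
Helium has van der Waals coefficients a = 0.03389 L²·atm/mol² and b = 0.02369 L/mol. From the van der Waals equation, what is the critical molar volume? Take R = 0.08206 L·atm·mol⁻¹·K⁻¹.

V_m,c ≈ 0.07107 L/mol

For a van der Waals gas, V_m,c = 3b.
V_m,c = 3×0.02369 = 0.07107 L/mol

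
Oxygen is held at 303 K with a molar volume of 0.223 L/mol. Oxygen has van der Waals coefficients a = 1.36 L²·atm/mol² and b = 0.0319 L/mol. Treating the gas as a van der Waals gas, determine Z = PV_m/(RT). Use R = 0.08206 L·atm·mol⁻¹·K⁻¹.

Z ≈ 0.9216

P = RT/(V_m − b) − a/V_m² = (0.08206)(303)/(0.223 − 0.0319) − 1.36/(0.223)²
  = 24.864/0.19110 − 27.348 = 130.11 − 27.348 = 102.76 atm
Z = PV_m/(RT) = (102.76)(0.223)/((0.08206)(303)) = 22.915/24.864 = 0.9216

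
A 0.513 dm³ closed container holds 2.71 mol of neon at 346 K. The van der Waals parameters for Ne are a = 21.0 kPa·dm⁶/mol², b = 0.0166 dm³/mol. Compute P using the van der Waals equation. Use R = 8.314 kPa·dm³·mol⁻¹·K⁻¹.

P = nRT/(V − nb) − a n²/V²
nRT/(V − nb) = (2.71)(8.314)(346)/(0.513 − 2.71×0.0166) = 7795.7/0.46801 = 16657 kPa
a n²/V² = (21.0)(2.71)²/(0.513)² = 586.03 kPa
P = 16657 − 586.03 = 16071 kPa

P ≈ 16071 kPa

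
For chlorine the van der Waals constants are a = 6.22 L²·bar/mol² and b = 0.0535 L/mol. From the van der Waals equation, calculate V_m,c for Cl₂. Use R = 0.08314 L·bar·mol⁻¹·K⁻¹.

For a van der Waals gas, V_m,c = 3b.
V_m,c = 3×0.0535 = 0.1605 L/mol

V_m,c ≈ 0.1605 L/mol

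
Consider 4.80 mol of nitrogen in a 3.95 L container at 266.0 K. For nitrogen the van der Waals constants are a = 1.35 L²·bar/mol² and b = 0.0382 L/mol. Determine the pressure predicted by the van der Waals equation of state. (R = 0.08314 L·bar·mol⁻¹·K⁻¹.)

P ≈ 26.19 bar

P = nRT/(V − nb) − a n²/V²
nRT/(V − nb) = (4.80)(0.08314)(266.0)/(3.95 − 4.80×0.0382) = 106.15/3.7666 = 28.182 bar
a n²/V² = (1.35)(4.80)²/(3.95)² = 1.9935 bar
P = 28.182 − 1.9935 = 26.19 bar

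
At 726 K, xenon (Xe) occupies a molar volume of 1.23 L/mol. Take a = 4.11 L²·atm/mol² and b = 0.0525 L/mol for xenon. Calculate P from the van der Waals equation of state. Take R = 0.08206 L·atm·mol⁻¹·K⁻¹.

P ≈ 47.88 atm

P = RT/(V_m − b) − a/V_m²
RT/(V_m − b) = (0.08206)(726)/(1.23 − 0.0525) = 59.576/1.1775 = 50.595 atm
a/V_m² = 4.11/(1.23)² = 2.7166 atm
P = 50.595 − 2.7166 = 47.88 atm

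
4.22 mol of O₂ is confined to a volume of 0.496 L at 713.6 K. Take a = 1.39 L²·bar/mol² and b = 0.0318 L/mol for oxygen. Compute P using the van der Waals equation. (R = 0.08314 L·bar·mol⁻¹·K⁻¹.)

P ≈ 591.4 bar

P = nRT/(V − nb) − a n²/V²
nRT/(V − nb) = (4.22)(0.08314)(713.6)/(0.496 − 4.22×0.0318) = 250.37/0.36180 = 692.01 bar
a n²/V² = (1.39)(4.22)²/(0.496)² = 100.62 bar
P = 692.01 − 100.62 = 591.4 bar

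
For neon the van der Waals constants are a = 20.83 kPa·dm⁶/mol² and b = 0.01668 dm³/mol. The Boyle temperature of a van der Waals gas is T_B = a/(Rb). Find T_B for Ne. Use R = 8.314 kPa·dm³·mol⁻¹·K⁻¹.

For a van der Waals gas the second virial coefficient B₂ = b − a/(RT) vanishes at T_B = a/(Rb).
T_B = 20.83/(8.314×0.01668) = 20.83/0.13868 = 150.2 K

T_B ≈ 150.2 K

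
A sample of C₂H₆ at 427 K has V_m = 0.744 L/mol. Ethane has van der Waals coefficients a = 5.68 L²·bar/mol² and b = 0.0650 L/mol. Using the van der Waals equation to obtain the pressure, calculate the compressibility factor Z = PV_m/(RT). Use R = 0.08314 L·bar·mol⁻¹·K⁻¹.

P = RT/(V_m − b) − a/V_m² = (0.08314)(427)/(0.744 − 0.0650) − 5.68/(0.744)²
  = 35.501/0.67900 − 10.261 = 52.284 − 10.261 = 42.023 bar
Z = PV_m/(RT) = (42.023)(0.744)/((0.08314)(427)) = 31.265/35.501 = 0.8807

Z ≈ 0.8807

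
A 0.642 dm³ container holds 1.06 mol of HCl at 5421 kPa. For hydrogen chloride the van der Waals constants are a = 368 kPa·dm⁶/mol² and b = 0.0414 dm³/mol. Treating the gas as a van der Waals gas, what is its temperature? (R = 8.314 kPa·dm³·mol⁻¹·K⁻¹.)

T ≈ 436.0 K

T = (P + a n²/V²)(V − nb)/(nR)
P + a n²/V² = 5421 + (368)(1.06)²/(0.642)² = 6424.2 kPa
V − nb = 0.642 − (1.06)(0.0414) = 0.59812 dm³
T = (6424.2)(0.59812)/((1.06)(8.314)) = 436.0 K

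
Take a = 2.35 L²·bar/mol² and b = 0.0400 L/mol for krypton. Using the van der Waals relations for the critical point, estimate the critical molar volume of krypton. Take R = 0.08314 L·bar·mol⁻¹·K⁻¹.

For a van der Waals gas, V_m,c = 3b.
V_m,c = 3×0.0400 = 0.1200 L/mol

V_m,c ≈ 0.1200 L/mol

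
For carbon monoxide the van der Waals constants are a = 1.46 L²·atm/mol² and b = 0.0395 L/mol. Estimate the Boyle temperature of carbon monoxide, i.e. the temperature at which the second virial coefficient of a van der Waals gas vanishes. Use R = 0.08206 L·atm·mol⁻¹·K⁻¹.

T_B ≈ 450.4 K

For a van der Waals gas the second virial coefficient B₂ = b − a/(RT) vanishes at T_B = a/(Rb).
T_B = 1.46/(0.08206×0.0395) = 1.46/0.0032414 = 450.4 K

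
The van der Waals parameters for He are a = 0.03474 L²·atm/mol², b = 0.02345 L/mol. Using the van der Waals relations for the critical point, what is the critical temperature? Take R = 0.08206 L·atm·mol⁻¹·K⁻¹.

For a van der Waals gas, T_c = 8a/(27Rb).
T_c = 8×0.03474/(27×0.08206×0.02345) = 0.27792/0.051956 = 5.349 K

T_c ≈ 5.349 K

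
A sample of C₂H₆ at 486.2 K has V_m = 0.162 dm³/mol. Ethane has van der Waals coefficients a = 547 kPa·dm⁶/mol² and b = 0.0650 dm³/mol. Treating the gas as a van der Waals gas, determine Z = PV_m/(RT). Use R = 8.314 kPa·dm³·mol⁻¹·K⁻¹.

P = RT/(V_m − b) − a/V_m² = (8.314)(486.2)/(0.162 − 0.0650) − 547/(0.162)²
  = 4042.3/0.097000 − 20843 = 41673 − 20843 = 20830 kPa
Z = PV_m/(RT) = (20830)(0.162)/((8.314)(486.2)) = 3374.5/4042.3 = 0.8348

Z ≈ 0.8348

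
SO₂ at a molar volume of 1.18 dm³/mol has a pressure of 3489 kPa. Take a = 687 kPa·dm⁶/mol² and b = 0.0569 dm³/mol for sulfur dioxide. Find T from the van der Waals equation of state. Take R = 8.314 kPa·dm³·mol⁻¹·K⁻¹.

T ≈ 538.0 K

T = (P + a/V_m²)(V_m − b)/R
P + a/V_m² = 3489 + 687/(1.18)² = 3982.4 kPa
V_m − b = 1.18 − 0.0569 = 1.1231 dm³/mol
T = (3982.4)(1.1231)/8.314 = 538.0 K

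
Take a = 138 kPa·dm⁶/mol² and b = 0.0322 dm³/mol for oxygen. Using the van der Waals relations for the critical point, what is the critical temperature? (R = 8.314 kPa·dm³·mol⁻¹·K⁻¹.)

For a van der Waals gas, T_c = 8a/(27Rb).
T_c = 8×138/(27×8.314×0.0322) = 1104.0/7.2282 = 152.7 K

T_c ≈ 152.7 K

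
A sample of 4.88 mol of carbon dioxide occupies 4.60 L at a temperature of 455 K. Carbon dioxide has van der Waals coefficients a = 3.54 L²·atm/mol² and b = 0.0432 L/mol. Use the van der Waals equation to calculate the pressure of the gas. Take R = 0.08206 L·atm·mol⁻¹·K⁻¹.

P = nRT/(V − nb) − a n²/V²
nRT/(V − nb) = (4.88)(0.08206)(455)/(4.60 − 4.88×0.0432) = 182.21/4.3892 = 41.513 atm
a n²/V² = (3.54)(4.88)²/(4.60)² = 3.9841 atm
P = 41.513 − 3.9841 = 37.53 atm

P ≈ 37.53 atm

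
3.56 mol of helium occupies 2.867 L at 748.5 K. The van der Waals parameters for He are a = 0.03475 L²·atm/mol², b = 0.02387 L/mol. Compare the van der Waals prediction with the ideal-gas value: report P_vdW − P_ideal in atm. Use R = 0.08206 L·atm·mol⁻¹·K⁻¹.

Ideal: P_ideal = nRT/V = (3.56)(0.08206)(748.5)/2.867 = 76.2686 atm
vdW: P = nRT/(V − nb) − a n²/V² = 218.662/2.78202 − 0.440408/8.21969 = 78.5983 − 0.0535796 = 78.5447 atm
ΔP = 78.5447 − 76.2686 = 2.276 atm

ΔP ≈ 2.276 atm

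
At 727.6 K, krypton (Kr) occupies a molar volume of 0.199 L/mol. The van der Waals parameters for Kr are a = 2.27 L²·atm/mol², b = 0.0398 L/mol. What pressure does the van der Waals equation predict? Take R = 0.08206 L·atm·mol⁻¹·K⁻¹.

P ≈ 317.7 atm

P = RT/(V_m − b) − a/V_m²
RT/(V_m − b) = (0.08206)(727.6)/(0.199 − 0.0398) = 59.707/0.15920 = 375.04 atm
a/V_m² = 2.27/(0.199)² = 57.322 atm
P = 375.04 − 57.322 = 317.7 atm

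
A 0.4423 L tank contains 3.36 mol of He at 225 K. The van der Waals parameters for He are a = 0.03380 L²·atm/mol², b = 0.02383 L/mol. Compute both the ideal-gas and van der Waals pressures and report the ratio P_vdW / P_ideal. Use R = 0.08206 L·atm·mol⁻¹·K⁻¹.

Ideal: P_ideal = nRT/V = (3.36)(0.08206)(225)/0.4423 = 140.261 atm
vdW: P = nRT/(V − nb) − a n²/V² = 62.0374/0.362231 − 0.381588/0.195629 = 171.265 − 1.95057 = 169.314 atm
Ratio = 169.314/140.261 = 1.207

P_vdW / P_ideal ≈ 1.207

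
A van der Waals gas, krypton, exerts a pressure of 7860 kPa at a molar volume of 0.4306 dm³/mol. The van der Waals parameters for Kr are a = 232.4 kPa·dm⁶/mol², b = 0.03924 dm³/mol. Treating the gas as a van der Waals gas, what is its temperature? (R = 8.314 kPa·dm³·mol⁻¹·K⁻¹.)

T = (P + a/V_m²)(V_m − b)/R
P + a/V_m² = 7860 + 232.4/(0.4306)² = 9113.4 kPa
V_m − b = 0.4306 − 0.03924 = 0.39136 dm³/mol
T = (9113.4)(0.39136)/8.314 = 429.0 K

T ≈ 429.0 K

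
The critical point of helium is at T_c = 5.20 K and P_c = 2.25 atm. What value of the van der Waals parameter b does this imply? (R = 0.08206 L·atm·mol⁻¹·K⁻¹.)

b ≈ 0.02371 L/mol

From T_c = 8a/(27Rb) and P_c = a/(27b²): b = R T_c/(8 P_c).
b = (0.08206)(5.20)/(8×2.25) = 0.42671/18.000 = 0.02371 L/mol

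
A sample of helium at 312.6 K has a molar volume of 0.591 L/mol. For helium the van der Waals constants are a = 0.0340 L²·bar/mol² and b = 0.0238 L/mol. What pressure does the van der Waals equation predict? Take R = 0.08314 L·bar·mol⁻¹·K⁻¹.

P = RT/(V_m − b) − a/V_m²
RT/(V_m − b) = (0.08314)(312.6)/(0.591 − 0.0238) = 25.990/0.56720 = 45.822 bar
a/V_m² = 0.0340/(0.591)² = 0.097343 bar
P = 45.822 − 0.097343 = 45.72 bar

P ≈ 45.72 bar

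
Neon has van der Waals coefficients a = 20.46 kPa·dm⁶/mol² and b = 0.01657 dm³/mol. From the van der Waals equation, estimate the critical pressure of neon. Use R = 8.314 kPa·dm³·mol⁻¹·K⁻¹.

For a van der Waals gas, P_c = a/(27b²).
P_c = 20.46/(27×(0.01657)²) = 20.46/0.0074133 = 2760 kPa

P_c ≈ 2760 kPa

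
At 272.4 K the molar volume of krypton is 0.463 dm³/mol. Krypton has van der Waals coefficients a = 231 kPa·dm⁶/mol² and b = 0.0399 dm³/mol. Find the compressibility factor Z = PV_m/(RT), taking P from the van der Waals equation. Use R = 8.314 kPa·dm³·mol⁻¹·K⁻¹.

P = RT/(V_m − b) − a/V_m² = (8.314)(272.4)/(0.463 − 0.0399) − 231/(0.463)²
  = 2264.7/0.42310 − 1077.6 = 5352.6 − 1077.6 = 4275.0 kPa
Z = PV_m/(RT) = (4275.0)(0.463)/((8.314)(272.4)) = 1979.3/2264.7 = 0.8740

Z ≈ 0.8740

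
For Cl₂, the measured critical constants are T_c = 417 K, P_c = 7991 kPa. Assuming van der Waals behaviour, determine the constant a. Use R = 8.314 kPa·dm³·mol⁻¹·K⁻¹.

a ≈ 634.6 kPa·dm⁶/mol²

From T_c = 8a/(27Rb) and P_c = a/(27b²): a = 27 R² T_c²/(64 P_c).
a = 27×(8.314)²×(417)²/(64×7991) = 324530796/511424 = 634.6 kPa·dm⁶/mol²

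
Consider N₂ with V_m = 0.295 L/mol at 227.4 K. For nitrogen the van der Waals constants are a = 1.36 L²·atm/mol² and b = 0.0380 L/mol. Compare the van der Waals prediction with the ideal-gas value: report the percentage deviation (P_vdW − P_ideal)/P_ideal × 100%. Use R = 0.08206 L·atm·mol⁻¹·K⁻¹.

Ideal: P_ideal = RT/V_m = (0.08206)(227.4)/0.295 = 63.2557 atm
vdW: P = RT/(V_m − b) − a/V_m² = 18.6604/0.257000 − 1.36/0.0870250 = 72.6086 − 15.6277 = 56.9809 atm
% deviation = (56.9809 − 63.2557)/63.2557 × 100% = -9.92%

-9.92 %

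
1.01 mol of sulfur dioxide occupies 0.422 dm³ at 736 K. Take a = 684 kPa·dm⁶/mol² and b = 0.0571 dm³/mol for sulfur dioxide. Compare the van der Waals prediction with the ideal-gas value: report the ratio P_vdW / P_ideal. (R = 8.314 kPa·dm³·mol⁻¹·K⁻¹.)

Ideal: P_ideal = nRT/V = (1.01)(8.314)(736)/0.422 = 14645.2 kPa
vdW: P = nRT/(V − nb) − a n²/V² = 6180.30/0.364329 − 697.748/0.178084 = 16963.5 − 3918.08 = 13045.4 kPa
Ratio = 13045.4/14645.2 = 0.8908

P_vdW / P_ideal ≈ 0.8908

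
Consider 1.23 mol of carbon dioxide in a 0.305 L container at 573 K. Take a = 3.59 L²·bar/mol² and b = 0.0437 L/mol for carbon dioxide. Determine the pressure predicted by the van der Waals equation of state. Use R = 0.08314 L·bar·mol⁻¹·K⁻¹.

P = nRT/(V − nb) − a n²/V²
nRT/(V − nb) = (1.23)(0.08314)(573)/(0.305 − 1.23×0.0437) = 58.596/0.25125 = 233.22 bar
a n²/V² = (3.59)(1.23)²/(0.305)² = 58.385 bar
P = 233.22 − 58.385 = 174.8 bar

P ≈ 174.8 bar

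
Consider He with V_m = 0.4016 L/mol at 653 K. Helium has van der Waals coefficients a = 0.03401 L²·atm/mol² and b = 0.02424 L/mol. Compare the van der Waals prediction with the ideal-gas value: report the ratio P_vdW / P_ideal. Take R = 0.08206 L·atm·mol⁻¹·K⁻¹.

Ideal: P_ideal = RT/V_m = (0.08206)(653)/0.4016 = 133.429 atm
vdW: P = RT/(V_m − b) − a/V_m² = 53.5852/0.377360 − 0.03401/0.161283 = 142.000 − 0.210872 = 141.789 atm
Ratio = 141.789/133.429 = 1.063

P_vdW / P_ideal ≈ 1.063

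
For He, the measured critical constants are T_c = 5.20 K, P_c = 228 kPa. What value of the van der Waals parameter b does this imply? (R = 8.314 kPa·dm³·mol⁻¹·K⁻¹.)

b ≈ 0.02370 dm³/mol

From T_c = 8a/(27Rb) and P_c = a/(27b²): b = R T_c/(8 P_c).
b = (8.314)(5.20)/(8×228) = 43.233/1824.0 = 0.02370 dm³/mol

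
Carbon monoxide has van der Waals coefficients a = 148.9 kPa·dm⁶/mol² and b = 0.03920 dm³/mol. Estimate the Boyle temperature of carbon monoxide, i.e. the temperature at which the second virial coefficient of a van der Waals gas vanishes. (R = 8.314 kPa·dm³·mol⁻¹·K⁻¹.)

T_B ≈ 456.9 K

For a van der Waals gas the second virial coefficient B₂ = b − a/(RT) vanishes at T_B = a/(Rb).
T_B = 148.9/(8.314×0.03920) = 148.9/0.32591 = 456.9 K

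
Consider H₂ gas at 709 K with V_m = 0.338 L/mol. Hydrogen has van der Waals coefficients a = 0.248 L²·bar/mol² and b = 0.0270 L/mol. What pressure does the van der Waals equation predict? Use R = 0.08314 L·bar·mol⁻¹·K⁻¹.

P ≈ 187.4 bar

P = RT/(V_m − b) − a/V_m²
RT/(V_m − b) = (0.08314)(709)/(0.338 − 0.0270) = 58.946/0.31100 = 189.54 bar
a/V_m² = 0.248/(0.338)² = 2.1708 bar
P = 189.54 − 2.1708 = 187.4 bar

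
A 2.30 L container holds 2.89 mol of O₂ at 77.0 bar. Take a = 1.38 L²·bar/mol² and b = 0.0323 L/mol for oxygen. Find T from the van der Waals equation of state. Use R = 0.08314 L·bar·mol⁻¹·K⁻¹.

T = (P + a n²/V²)(V − nb)/(nR)
P + a n²/V² = 77.0 + (1.38)(2.89)²/(2.30)² = 79.179 bar
V − nb = 2.30 − (2.89)(0.0323) = 2.2067 L
T = (79.179)(2.2067)/((2.89)(0.08314)) = 727.2 K

T ≈ 727.2 K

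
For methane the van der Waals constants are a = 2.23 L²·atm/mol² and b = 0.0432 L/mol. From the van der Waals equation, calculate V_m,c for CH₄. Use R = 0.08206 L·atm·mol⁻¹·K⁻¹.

V_m,c ≈ 0.1296 L/mol

For a van der Waals gas, V_m,c = 3b.
V_m,c = 3×0.0432 = 0.1296 L/mol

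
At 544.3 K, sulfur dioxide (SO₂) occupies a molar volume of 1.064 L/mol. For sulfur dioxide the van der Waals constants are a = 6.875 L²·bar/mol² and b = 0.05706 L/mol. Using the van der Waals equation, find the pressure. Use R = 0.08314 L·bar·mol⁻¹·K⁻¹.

P ≈ 38.87 bar

P = RT/(V_m − b) − a/V_m²
RT/(V_m − b) = (0.08314)(544.3)/(1.064 − 0.05706) = 45.253/1.0069 = 44.943 bar
a/V_m² = 6.875/(1.064)² = 6.0728 bar
P = 44.943 − 6.0728 = 38.87 bar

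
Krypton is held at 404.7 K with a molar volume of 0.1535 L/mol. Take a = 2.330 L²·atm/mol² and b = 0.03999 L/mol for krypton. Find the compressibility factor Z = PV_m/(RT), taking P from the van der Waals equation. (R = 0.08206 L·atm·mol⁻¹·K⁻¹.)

Z ≈ 0.8952

P = RT/(V_m − b) − a/V_m² = (0.08206)(404.7)/(0.1535 − 0.03999) − 2.330/(0.1535)²
  = 33.210/0.11351 − 98.887 = 292.57 − 98.887 = 193.68 atm
Z = PV_m/(RT) = (193.68)(0.1535)/((0.08206)(404.7)) = 29.730/33.210 = 0.8952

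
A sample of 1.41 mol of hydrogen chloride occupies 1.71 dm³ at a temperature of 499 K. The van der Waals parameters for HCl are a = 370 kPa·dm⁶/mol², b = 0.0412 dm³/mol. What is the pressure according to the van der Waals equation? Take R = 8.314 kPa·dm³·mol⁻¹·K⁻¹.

P = nRT/(V − nb) − a n²/V²
nRT/(V − nb) = (1.41)(8.314)(499)/(1.71 − 1.41×0.0412) = 5849.6/1.6519 = 3541.1 kPa
a n²/V² = (370)(1.41)²/(1.71)² = 251.56 kPa
P = 3541.1 − 251.56 = 3290 kPa

P ≈ 3290 kPa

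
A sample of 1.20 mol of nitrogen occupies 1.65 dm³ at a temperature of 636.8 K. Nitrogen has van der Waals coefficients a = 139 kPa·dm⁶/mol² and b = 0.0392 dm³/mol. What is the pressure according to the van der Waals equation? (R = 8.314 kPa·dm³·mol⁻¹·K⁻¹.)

P = nRT/(V − nb) − a n²/V²
nRT/(V − nb) = (1.20)(8.314)(636.8)/(1.65 − 1.20×0.0392) = 6353.2/1.6030 = 3963.3 kPa
a n²/V² = (139)(1.20)²/(1.65)² = 73.521 kPa
P = 3963.3 − 73.521 = 3890 kPa

P ≈ 3890 kPa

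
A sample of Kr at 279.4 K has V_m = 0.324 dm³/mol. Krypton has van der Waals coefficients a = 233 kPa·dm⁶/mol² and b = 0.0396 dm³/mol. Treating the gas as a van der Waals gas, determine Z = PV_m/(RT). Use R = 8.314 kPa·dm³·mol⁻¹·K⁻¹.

Z ≈ 0.8297

P = RT/(V_m − b) − a/V_m² = (8.314)(279.4)/(0.324 − 0.0396) − 233/(0.324)²
  = 2322.9/0.28440 − 2219.6 = 8167.7 − 2219.6 = 5948.1 kPa
Z = PV_m/(RT) = (5948.1)(0.324)/((8.314)(279.4)) = 1927.2/2322.9 = 0.8297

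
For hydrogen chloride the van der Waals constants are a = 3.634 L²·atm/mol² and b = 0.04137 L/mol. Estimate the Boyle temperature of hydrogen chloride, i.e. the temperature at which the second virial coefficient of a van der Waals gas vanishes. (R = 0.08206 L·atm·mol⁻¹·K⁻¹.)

For a van der Waals gas the second virial coefficient B₂ = b − a/(RT) vanishes at T_B = a/(Rb).
T_B = 3.634/(0.08206×0.04137) = 3.634/0.0033948 = 1070 K

T_B ≈ 1070 K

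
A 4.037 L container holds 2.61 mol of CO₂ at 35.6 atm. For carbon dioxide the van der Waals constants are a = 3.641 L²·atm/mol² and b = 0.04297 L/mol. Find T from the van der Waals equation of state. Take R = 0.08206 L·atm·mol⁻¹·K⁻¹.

T = (P + a n²/V²)(V − nb)/(nR)
P + a n²/V² = 35.6 + (3.641)(2.61)²/(4.037)² = 37.122 atm
V − nb = 4.037 − (2.61)(0.04297) = 3.9248 L
T = (37.122)(3.9248)/((2.61)(0.08206)) = 680.3 K

T ≈ 680.3 K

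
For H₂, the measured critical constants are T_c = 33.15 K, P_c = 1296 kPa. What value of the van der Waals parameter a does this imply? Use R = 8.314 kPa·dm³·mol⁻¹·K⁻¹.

From T_c = 8a/(27Rb) and P_c = a/(27b²): a = 27 R² T_c²/(64 P_c).
a = 27×(8.314)²×(33.15)²/(64×1296) = 2050930/82944 = 24.73 kPa·dm⁶/mol²

a ≈ 24.73 kPa·dm⁶/mol²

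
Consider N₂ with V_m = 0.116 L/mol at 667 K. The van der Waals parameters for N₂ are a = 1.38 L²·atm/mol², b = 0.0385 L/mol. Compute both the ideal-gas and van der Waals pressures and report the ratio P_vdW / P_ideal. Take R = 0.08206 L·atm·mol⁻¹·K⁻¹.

P_vdW / P_ideal ≈ 1.279

Ideal: P_ideal = RT/V_m = (0.08206)(667)/0.116 = 471.845 atm
vdW: P = RT/(V_m − b) − a/V_m² = 54.7340/0.0775000 − 1.38/0.0134560 = 706.245 − 102.556 = 603.689 atm
Ratio = 603.689/471.845 = 1.279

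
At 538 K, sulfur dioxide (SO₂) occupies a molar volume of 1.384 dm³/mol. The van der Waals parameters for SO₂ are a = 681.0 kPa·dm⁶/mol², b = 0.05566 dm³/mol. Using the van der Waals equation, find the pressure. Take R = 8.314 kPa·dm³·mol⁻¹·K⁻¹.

P = RT/(V_m − b) − a/V_m²
RT/(V_m − b) = (8.314)(538)/(1.384 − 0.05566) = 4472.9/1.3283 = 3367.4 kPa
a/V_m² = 681.0/(1.384)² = 355.53 kPa
P = 3367.4 − 355.53 = 3012 kPa

P ≈ 3012 kPa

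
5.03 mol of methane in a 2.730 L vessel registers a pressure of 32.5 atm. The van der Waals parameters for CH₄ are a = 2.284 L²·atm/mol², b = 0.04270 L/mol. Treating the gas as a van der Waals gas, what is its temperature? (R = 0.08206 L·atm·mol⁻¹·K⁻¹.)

T = (P + a n²/V²)(V − nb)/(nR)
P + a n²/V² = 32.5 + (2.284)(5.03)²/(2.730)² = 40.254 atm
V − nb = 2.730 − (5.03)(0.04270) = 2.5152 L
T = (40.254)(2.5152)/((5.03)(0.08206)) = 245.3 K

T ≈ 245.3 K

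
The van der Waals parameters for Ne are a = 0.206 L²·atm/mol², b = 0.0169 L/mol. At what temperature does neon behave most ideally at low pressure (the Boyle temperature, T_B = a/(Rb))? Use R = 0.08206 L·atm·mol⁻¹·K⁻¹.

For a van der Waals gas the second virial coefficient B₂ = b − a/(RT) vanishes at T_B = a/(Rb).
T_B = 0.206/(0.08206×0.0169) = 0.206/0.0013868 = 148.5 K

T_B ≈ 148.5 K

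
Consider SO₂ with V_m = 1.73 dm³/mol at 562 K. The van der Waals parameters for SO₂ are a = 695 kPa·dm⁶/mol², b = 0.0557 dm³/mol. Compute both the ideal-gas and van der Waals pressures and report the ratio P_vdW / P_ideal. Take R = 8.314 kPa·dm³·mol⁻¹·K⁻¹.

Ideal: P_ideal = RT/V_m = (8.314)(562)/1.73 = 2700.85 kPa
vdW: P = RT/(V_m − b) − a/V_m² = 4672.47/1.67430 − 695/2.99290 = 2790.70 − 232.216 = 2558.48 kPa
Ratio = 2558.48/2700.85 = 0.9473

P_vdW / P_ideal ≈ 0.9473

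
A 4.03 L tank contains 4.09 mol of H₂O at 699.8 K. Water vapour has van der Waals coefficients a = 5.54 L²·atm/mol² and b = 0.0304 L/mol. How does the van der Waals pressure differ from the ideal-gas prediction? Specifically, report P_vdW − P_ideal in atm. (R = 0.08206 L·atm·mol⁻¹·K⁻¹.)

ΔP ≈ -3.851 atm

Ideal: P_ideal = nRT/V = (4.09)(0.08206)(699.8)/4.03 = 58.2806 atm
vdW: P = nRT/(V − nb) − a n²/V² = 234.871/3.90566 − 92.6737/16.2409 = 60.1361 − 5.70619 = 54.4299 atm
ΔP = 54.4299 − 58.2806 = -3.851 atm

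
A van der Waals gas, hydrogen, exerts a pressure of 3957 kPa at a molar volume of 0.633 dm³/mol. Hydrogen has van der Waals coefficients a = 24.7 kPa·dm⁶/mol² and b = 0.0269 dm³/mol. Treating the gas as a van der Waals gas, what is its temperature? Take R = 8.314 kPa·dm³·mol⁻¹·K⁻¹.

T = (P + a/V_m²)(V_m − b)/R
P + a/V_m² = 3957 + 24.7/(0.633)² = 4018.6 kPa
V_m − b = 0.633 − 0.0269 = 0.60610 dm³/mol
T = (4018.6)(0.60610)/8.314 = 293.0 K

T ≈ 293.0 K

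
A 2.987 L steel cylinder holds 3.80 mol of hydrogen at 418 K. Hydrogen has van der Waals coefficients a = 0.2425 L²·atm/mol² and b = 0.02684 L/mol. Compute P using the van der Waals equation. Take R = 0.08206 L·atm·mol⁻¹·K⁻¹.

P ≈ 44.79 atm

P = nRT/(V − nb) − a n²/V²
nRT/(V − nb) = (3.80)(0.08206)(418)/(2.987 − 3.80×0.02684) = 130.34/2.8850 = 45.179 atm
a n²/V² = (0.2425)(3.80)²/(2.987)² = 0.39247 atm
P = 45.179 − 0.39247 = 44.79 atm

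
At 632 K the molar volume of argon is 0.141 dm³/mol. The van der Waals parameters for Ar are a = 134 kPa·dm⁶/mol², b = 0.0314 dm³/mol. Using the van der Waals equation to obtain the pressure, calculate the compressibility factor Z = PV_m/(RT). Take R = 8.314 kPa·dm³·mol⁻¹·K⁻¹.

Z ≈ 1.106

P = RT/(V_m − b) − a/V_m² = (8.314)(632)/(0.141 − 0.0314) − 134/(0.141)²
  = 5254.4/0.10960 − 6740.1 = 47942 − 6740.1 = 41202 kPa
Z = PV_m/(RT) = (41202)(0.141)/((8.314)(632)) = 5809.5/5254.4 = 1.106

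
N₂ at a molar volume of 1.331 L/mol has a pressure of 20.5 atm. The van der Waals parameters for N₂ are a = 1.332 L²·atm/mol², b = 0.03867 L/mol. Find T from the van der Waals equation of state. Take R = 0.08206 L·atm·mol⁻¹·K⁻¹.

T ≈ 334.7 K

T = (P + a/V_m²)(V_m − b)/R
P + a/V_m² = 20.5 + 1.332/(1.331)² = 21.252 atm
V_m − b = 1.331 − 0.03867 = 1.2923 L/mol
T = (21.252)(1.2923)/0.08206 = 334.7 K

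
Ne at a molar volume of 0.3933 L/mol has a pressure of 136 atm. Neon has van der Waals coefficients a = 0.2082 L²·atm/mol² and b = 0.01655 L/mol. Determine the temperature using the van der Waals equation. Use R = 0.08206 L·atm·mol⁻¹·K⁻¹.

T ≈ 630.6 K

T = (P + a/V_m²)(V_m − b)/R
P + a/V_m² = 136 + 0.2082/(0.3933)² = 137.35 atm
V_m − b = 0.3933 − 0.01655 = 0.37675 L/mol
T = (137.35)(0.37675)/0.08206 = 630.6 K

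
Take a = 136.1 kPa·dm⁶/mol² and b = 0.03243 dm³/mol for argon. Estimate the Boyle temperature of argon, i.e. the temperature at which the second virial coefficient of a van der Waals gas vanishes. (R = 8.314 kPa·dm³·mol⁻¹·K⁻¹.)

For a van der Waals gas the second virial coefficient B₂ = b − a/(RT) vanishes at T_B = a/(Rb).
T_B = 136.1/(8.314×0.03243) = 136.1/0.26962 = 504.8 K

T_B ≈ 504.8 K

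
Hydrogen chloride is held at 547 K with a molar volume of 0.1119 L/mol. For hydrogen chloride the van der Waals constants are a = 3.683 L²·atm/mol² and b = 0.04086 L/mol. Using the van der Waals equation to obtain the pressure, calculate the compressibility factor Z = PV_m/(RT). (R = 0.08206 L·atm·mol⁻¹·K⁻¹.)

Z ≈ 0.8419

P = RT/(V_m − b) − a/V_m² = (0.08206)(547)/(0.1119 − 0.04086) − 3.683/(0.1119)²
  = 44.887/0.071040 − 294.13 = 631.86 − 294.13 = 337.73 atm
Z = PV_m/(RT) = (337.73)(0.1119)/((0.08206)(547)) = 37.792/44.887 = 0.8419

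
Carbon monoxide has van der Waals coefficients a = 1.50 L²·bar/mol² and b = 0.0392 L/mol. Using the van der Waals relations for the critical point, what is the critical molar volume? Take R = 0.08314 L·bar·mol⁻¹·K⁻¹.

For a van der Waals gas, V_m,c = 3b.
V_m,c = 3×0.0392 = 0.1176 L/mol

V_m,c ≈ 0.1176 L/mol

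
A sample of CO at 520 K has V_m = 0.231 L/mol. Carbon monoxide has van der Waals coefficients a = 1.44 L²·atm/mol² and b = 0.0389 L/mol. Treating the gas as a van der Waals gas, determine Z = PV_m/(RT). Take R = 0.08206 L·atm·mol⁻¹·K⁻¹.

Z ≈ 1.056

P = RT/(V_m − b) − a/V_m² = (0.08206)(520)/(0.231 − 0.0389) − 1.44/(0.231)²
  = 42.671/0.19210 − 26.986 = 222.13 − 26.986 = 195.14 atm
Z = PV_m/(RT) = (195.14)(0.231)/((0.08206)(520)) = 45.077/42.671 = 1.056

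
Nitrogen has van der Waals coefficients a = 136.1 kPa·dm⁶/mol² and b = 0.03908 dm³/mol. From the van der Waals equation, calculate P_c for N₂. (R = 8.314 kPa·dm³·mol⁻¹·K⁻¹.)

P_c ≈ 3301 kPa

For a van der Waals gas, P_c = a/(27b²).
P_c = 136.1/(27×(0.03908)²) = 136.1/0.041236 = 3301 kPa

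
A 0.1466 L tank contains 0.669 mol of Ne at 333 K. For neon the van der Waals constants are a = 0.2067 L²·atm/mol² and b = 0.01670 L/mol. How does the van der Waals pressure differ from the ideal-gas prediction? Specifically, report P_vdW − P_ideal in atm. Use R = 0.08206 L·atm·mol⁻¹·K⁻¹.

Ideal: P_ideal = nRT/V = (0.669)(0.08206)(333)/0.1466 = 124.700 atm
vdW: P = nRT/(V − nb) − a n²/V² = 18.2811/0.135428 − 0.0925109/0.0214916 = 134.988 − 4.30451 = 130.683 atm
ΔP = 130.683 − 124.700 = 5.98 atm

ΔP ≈ 5.98 atm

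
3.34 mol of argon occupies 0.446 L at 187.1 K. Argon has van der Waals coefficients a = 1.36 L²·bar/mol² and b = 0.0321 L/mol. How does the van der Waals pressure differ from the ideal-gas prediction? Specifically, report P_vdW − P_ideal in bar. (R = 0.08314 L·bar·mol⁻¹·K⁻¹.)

ΔP ≈ -39.41 bar

Ideal: P_ideal = nRT/V = (3.34)(0.08314)(187.1)/0.446 = 116.492 bar
vdW: P = nRT/(V − nb) − a n²/V² = 51.9553/0.338786 − 15.1716/0.198916 = 153.357 − 76.2714 = 77.086 bar
ΔP = 77.086 − 116.492 = -39.41 bar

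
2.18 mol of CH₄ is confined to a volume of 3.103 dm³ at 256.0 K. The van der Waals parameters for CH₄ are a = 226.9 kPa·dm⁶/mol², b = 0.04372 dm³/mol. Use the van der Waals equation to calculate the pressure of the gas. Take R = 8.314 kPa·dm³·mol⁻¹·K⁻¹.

P = nRT/(V − nb) − a n²/V²
nRT/(V − nb) = (2.18)(8.314)(256.0)/(3.103 − 2.18×0.04372) = 4639.9/3.0077 = 1542.7 kPa
a n²/V² = (226.9)(2.18)²/(3.103)² = 111.99 kPa
P = 1542.7 − 111.99 = 1431 kPa

P ≈ 1431 kPa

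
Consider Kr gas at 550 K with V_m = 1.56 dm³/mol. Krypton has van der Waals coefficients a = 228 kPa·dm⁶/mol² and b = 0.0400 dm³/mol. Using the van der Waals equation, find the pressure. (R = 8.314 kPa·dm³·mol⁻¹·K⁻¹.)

P = RT/(V_m − b) − a/V_m²
RT/(V_m − b) = (8.314)(550)/(1.56 − 0.0400) = 4572.7/1.5200 = 3008.4 kPa
a/V_m² = 228/(1.56)² = 93.688 kPa
P = 3008.4 − 93.688 = 2915 kPa

P ≈ 2915 kPa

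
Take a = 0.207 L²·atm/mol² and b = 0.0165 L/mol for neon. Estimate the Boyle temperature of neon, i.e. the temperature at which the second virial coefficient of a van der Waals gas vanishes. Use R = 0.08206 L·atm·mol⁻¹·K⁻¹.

For a van der Waals gas the second virial coefficient B₂ = b − a/(RT) vanishes at T_B = a/(Rb).
T_B = 0.207/(0.08206×0.0165) = 0.207/0.0013540 = 152.9 K

T_B ≈ 152.9 K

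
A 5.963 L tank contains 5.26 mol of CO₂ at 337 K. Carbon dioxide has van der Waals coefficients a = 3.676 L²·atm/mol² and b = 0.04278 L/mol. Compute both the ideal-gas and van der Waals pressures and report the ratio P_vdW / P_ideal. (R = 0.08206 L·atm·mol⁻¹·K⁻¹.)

Ideal: P_ideal = nRT/V = (5.26)(0.08206)(337)/5.963 = 24.3940 atm
vdW: P = nRT/(V − nb) − a n²/V² = 145.461/5.73798 − 101.706/35.5574 = 25.3506 − 2.86033 = 22.4903 atm
Ratio = 22.4903/24.3940 = 0.9220

P_vdW / P_ideal ≈ 0.9220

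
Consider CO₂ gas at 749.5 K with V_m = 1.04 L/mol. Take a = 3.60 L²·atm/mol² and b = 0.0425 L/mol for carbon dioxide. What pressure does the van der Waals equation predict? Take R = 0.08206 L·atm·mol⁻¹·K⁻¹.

P ≈ 58.33 atm

P = RT/(V_m − b) − a/V_m²
RT/(V_m − b) = (0.08206)(749.5)/(1.04 − 0.0425) = 61.504/0.99750 = 61.658 atm
a/V_m² = 3.60/(1.04)² = 3.3284 atm
P = 61.658 − 3.3284 = 58.33 atm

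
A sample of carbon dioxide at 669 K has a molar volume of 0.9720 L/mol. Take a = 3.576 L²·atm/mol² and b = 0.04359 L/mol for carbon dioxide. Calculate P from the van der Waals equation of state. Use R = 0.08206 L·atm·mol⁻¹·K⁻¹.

P = RT/(V_m − b) − a/V_m²
RT/(V_m − b) = (0.08206)(669)/(0.9720 − 0.04359) = 54.898/0.92841 = 59.131 atm
a/V_m² = 3.576/(0.9720)² = 3.7850 atm
P = 59.131 − 3.7850 = 55.35 atm

P ≈ 55.35 atm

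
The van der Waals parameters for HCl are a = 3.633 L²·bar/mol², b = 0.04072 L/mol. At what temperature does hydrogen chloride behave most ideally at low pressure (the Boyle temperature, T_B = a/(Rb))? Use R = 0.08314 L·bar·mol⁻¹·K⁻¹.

For a van der Waals gas the second virial coefficient B₂ = b − a/(RT) vanishes at T_B = a/(Rb).
T_B = 3.633/(0.08314×0.04072) = 3.633/0.0033855 = 1073 K

T_B ≈ 1073 K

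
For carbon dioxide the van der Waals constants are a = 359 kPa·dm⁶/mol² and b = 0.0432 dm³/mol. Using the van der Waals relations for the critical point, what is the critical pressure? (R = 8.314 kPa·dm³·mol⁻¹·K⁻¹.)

For a van der Waals gas, P_c = a/(27b²).
P_c = 359/(27×(0.0432)²) = 359/0.050388 = 7125 kPa

P_c ≈ 7125 kPa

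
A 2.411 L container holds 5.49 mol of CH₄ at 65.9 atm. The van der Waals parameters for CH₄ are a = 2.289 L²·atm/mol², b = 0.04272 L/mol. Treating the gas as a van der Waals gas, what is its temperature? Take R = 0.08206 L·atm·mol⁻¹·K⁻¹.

T ≈ 375.7 K

T = (P + a n²/V²)(V − nb)/(nR)
P + a n²/V² = 65.9 + (2.289)(5.49)²/(2.411)² = 77.769 atm
V − nb = 2.411 − (5.49)(0.04272) = 2.1765 L
T = (77.769)(2.1765)/((5.49)(0.08206)) = 375.7 K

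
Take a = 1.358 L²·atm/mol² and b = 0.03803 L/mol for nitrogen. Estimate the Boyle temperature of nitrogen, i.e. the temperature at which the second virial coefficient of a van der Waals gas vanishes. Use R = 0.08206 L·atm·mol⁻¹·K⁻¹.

T_B ≈ 435.2 K

For a van der Waals gas the second virial coefficient B₂ = b − a/(RT) vanishes at T_B = a/(Rb).
T_B = 1.358/(0.08206×0.03803) = 1.358/0.0031207 = 435.2 K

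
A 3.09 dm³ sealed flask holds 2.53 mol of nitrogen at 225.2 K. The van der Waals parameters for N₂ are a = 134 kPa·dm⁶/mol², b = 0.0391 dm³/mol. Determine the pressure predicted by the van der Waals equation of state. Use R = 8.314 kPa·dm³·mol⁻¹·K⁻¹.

P ≈ 1494 kPa

P = nRT/(V − nb) − a n²/V²
nRT/(V − nb) = (2.53)(8.314)(225.2)/(3.09 − 2.53×0.0391) = 4737.0/2.9911 = 1583.7 kPa
a n²/V² = (134)(2.53)²/(3.09)² = 89.832 kPa
P = 1583.7 − 89.832 = 1494 kPa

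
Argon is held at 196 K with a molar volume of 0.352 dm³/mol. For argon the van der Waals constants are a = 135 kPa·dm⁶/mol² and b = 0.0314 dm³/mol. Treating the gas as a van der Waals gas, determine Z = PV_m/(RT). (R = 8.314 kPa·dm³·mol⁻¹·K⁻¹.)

Z ≈ 0.8626

P = RT/(V_m − b) − a/V_m² = (8.314)(196)/(0.352 − 0.0314) − 135/(0.352)²
  = 1629.5/0.32060 − 1089.6 = 5082.7 − 1089.6 = 3993.1 kPa
Z = PV_m/(RT) = (3993.1)(0.352)/((8.314)(196)) = 1405.6/1629.5 = 0.8626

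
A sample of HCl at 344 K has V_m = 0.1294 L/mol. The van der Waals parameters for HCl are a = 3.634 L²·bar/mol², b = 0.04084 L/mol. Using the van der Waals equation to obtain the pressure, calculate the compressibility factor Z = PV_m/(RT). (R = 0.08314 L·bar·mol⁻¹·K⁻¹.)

P = RT/(V_m − b) − a/V_m² = (0.08314)(344)/(0.1294 − 0.04084) − 3.634/(0.1294)²
  = 28.600/0.088560 − 217.03 = 322.94 − 217.03 = 105.91 bar
Z = PV_m/(RT) = (105.91)(0.1294)/((0.08314)(344)) = 13.705/28.600 = 0.4792

Z ≈ 0.4792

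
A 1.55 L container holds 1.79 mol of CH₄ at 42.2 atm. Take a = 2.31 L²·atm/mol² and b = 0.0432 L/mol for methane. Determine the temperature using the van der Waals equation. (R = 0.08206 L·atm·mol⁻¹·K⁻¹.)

T ≈ 454.0 K

T = (P + a n²/V²)(V − nb)/(nR)
P + a n²/V² = 42.2 + (2.31)(1.79)²/(1.55)² = 45.281 atm
V − nb = 1.55 − (1.79)(0.0432) = 1.4727 L
T = (45.281)(1.4727)/((1.79)(0.08206)) = 454.0 K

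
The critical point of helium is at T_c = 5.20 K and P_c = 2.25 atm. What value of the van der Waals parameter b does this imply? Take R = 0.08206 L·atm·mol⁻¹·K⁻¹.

From T_c = 8a/(27Rb) and P_c = a/(27b²): b = R T_c/(8 P_c).
b = (0.08206)(5.20)/(8×2.25) = 0.42671/18.000 = 0.02371 L/mol

b ≈ 0.02371 L/mol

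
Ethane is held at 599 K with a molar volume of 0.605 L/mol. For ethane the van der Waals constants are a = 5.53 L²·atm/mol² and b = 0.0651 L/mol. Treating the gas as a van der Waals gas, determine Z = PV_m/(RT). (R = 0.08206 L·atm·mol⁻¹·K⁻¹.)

P = RT/(V_m − b) − a/V_m² = (0.08206)(599)/(0.605 − 0.0651) − 5.53/(0.605)²
  = 49.154/0.53990 − 15.108 = 91.043 − 15.108 = 75.935 atm
Z = PV_m/(RT) = (75.935)(0.605)/((0.08206)(599)) = 45.941/49.154 = 0.9346

Z ≈ 0.9346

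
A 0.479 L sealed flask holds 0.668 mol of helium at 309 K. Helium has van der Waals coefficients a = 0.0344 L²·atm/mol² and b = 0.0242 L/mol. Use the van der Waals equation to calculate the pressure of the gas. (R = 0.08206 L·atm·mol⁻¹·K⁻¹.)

P ≈ 36.53 atm

P = nRT/(V − nb) − a n²/V²
nRT/(V − nb) = (0.668)(0.08206)(309)/(0.479 − 0.668×0.0242) = 16.938/0.46283 = 36.597 atm
a n²/V² = (0.0344)(0.668)²/(0.479)² = 0.066902 atm
P = 36.597 − 0.066902 = 36.53 atm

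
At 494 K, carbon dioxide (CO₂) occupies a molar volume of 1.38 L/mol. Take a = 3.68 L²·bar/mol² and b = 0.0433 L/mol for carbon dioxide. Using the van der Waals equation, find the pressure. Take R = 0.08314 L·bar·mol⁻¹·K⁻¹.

P = RT/(V_m − b) − a/V_m²
RT/(V_m − b) = (0.08314)(494)/(1.38 − 0.0433) = 41.071/1.3367 = 30.726 bar
a/V_m² = 3.68/(1.38)² = 1.9324 bar
P = 30.726 − 1.9324 = 28.79 bar

P ≈ 28.79 bar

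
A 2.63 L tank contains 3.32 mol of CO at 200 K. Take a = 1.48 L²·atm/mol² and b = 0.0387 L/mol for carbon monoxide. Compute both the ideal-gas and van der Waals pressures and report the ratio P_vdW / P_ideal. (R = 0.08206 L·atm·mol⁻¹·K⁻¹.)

Ideal: P_ideal = nRT/V = (3.32)(0.08206)(200)/2.63 = 20.7178 atm
vdW: P = nRT/(V − nb) − a n²/V² = 54.4878/2.50152 − 16.3132/6.91690 = 21.7819 − 2.35846 = 19.4234 atm
Ratio = 19.4234/20.7178 = 0.9375

P_vdW / P_ideal ≈ 0.9375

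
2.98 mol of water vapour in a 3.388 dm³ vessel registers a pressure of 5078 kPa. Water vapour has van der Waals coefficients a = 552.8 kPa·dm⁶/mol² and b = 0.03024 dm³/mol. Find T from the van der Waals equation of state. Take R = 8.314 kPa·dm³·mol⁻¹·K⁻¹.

T = (P + a n²/V²)(V − nb)/(nR)
P + a n²/V² = 5078 + (552.8)(2.98)²/(3.388)² = 5505.7 kPa
V − nb = 3.388 − (2.98)(0.03024) = 3.2979 dm³
T = (5505.7)(3.2979)/((2.98)(8.314)) = 732.9 K

T ≈ 732.9 K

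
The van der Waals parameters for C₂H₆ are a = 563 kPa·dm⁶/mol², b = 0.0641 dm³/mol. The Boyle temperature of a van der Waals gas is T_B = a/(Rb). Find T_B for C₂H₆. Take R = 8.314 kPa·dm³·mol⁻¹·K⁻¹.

For a van der Waals gas the second virial coefficient B₂ = b − a/(RT) vanishes at T_B = a/(Rb).
T_B = 563/(8.314×0.0641) = 563/0.53293 = 1056 K

T_B ≈ 1056 K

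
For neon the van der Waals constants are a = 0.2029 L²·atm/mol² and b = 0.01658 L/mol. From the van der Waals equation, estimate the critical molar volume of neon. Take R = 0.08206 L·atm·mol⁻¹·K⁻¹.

For a van der Waals gas, V_m,c = 3b.
V_m,c = 3×0.01658 = 0.04974 L/mol

V_m,c ≈ 0.04974 L/mol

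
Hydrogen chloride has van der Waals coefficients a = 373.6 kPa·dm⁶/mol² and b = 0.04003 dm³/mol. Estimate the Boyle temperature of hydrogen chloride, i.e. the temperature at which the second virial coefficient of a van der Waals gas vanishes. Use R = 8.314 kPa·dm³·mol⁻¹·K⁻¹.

T_B ≈ 1123 K

For a van der Waals gas the second virial coefficient B₂ = b − a/(RT) vanishes at T_B = a/(Rb).
T_B = 373.6/(8.314×0.04003) = 373.6/0.33281 = 1123 K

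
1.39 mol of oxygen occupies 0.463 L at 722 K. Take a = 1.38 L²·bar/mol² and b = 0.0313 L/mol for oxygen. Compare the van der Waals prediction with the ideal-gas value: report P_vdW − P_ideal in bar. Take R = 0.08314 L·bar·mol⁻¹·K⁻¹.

ΔP ≈ 6.25 bar

Ideal: P_ideal = nRT/V = (1.39)(0.08314)(722)/0.463 = 180.211 bar
vdW: P = nRT/(V − nb) − a n²/V² = 83.4376/0.419493 − 2.66630/0.214369 = 198.901 − 12.4379 = 186.463 bar
ΔP = 186.463 − 180.211 = 6.25 bar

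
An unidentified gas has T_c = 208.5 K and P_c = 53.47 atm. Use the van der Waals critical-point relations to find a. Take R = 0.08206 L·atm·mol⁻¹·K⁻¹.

a ≈ 2.310 L²·atm/mol²

From T_c = 8a/(27Rb) and P_c = a/(27b²): a = 27 R² T_c²/(64 P_c).
a = 27×(0.08206)²×(208.5)²/(64×53.47) = 7903.9/3422.1 = 2.310 L²·atm/mol²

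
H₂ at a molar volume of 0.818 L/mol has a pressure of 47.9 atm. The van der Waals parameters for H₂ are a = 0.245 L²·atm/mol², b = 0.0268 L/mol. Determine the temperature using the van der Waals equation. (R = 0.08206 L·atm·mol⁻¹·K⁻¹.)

T = (P + a/V_m²)(V_m − b)/R
P + a/V_m² = 47.9 + 0.245/(0.818)² = 48.266 atm
V_m − b = 0.818 − 0.0268 = 0.79120 L/mol
T = (48.266)(0.79120)/0.08206 = 465.4 K

T ≈ 465.4 K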